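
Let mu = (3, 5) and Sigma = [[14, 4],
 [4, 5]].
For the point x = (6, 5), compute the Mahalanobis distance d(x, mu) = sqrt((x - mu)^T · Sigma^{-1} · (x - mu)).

Step 1 — centre the observation: (x - mu) = (3, 0).

Step 2 — invert Sigma. det(Sigma) = 14·5 - (4)² = 54.
  Sigma^{-1} = (1/det) · [[d, -b], [-b, a]] = [[0.0926, -0.0741],
 [-0.0741, 0.2593]].

Step 3 — form the quadratic (x - mu)^T · Sigma^{-1} · (x - mu):
  Sigma^{-1} · (x - mu) = (0.2778, -0.2222).
  (x - mu)^T · [Sigma^{-1} · (x - mu)] = (3)·(0.2778) + (0)·(-0.2222) = 0.8333.

Step 4 — take square root: d = √(0.8333) ≈ 0.9129.

d(x, mu) = √(0.8333) ≈ 0.9129


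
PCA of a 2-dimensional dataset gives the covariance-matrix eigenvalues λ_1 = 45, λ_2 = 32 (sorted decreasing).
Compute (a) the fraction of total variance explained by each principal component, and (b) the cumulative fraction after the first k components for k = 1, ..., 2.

Step 1 — total variance = trace(Sigma) = Σ λ_i = 45 + 32 = 77.

Step 2 — fraction explained by component i = λ_i / Σ λ:
  PC1: 45/77 = 0.5844
  PC2: 32/77 = 0.4156

Step 3 — cumulative fraction after k components = (λ_1 + ... + λ_k) / Σ λ:
  k = 1: 45/77 = 0.5844
  k = 2: (45 + 32)/77 = 77/77 = 1

Summary (fraction, with percent):

explained: PC1 0.5844 (58.44%), PC2 0.4156 (41.56%);  cumulative: 0.5844, 1


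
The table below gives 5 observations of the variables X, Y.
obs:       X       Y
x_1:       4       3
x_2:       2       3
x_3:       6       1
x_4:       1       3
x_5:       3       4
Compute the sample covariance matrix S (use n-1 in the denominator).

Step 1 — column means:
  mean(X) = (4 + 2 + 6 + 1 + 3) / 5 = 16/5 = 3.2
  mean(Y) = (3 + 3 + 1 + 3 + 4) / 5 = 14/5 = 2.8

Step 2 — sample covariance S[i,j] = (1/(n-1)) · Σ_k (x_{k,i} - mean_i) · (x_{k,j} - mean_j), with n-1 = 4.
  S[X,X] = ((0.8)·(0.8) + (-1.2)·(-1.2) + (2.8)·(2.8) + (-2.2)·(-2.2) + (-0.2)·(-0.2)) / 4 = 14.8/4 = 3.7
  S[X,Y] = ((0.8)·(0.2) + (-1.2)·(0.2) + (2.8)·(-1.8) + (-2.2)·(0.2) + (-0.2)·(1.2)) / 4 = -5.8/4 = -1.45
  S[Y,Y] = ((0.2)·(0.2) + (0.2)·(0.2) + (-1.8)·(-1.8) + (0.2)·(0.2) + (1.2)·(1.2)) / 4 = 4.8/4 = 1.2

S is symmetric (S[j,i] = S[i,j]). Assembling:

S = [[3.7, -1.45],
 [-1.45, 1.2]]


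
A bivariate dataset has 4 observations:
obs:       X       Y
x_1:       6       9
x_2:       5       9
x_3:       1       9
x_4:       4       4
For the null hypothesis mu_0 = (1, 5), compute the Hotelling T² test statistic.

Step 1 — sample mean vector:
  mean(X) = (6 + 5 + 1 + 4) / 4 = 16/4 = 4
  mean(Y) = (9 + 9 + 9 + 4) / 4 = 31/4 = 7.75
  x̄ = (4, 7.75),  deviation x̄ - mu_0 = (4, 7.75) - (1, 5) = (3, 2.75).

Step 2 — sample covariance matrix, S[i,j] = (1/(n-1)) · Σ_k (x_{k,i} - mean_i) · (x_{k,j} - mean_j), divisor n-1 = 3:
  S[X,X] = ((2)·(2) + (1)·(1) + (-3)·(-3) + (0)·(0)) / 3 = 14/3 = 4.6667
  S[X,Y] = ((2)·(1.25) + (1)·(1.25) + (-3)·(1.25) + (0)·(-3.75)) / 3 = 0/3 = 0
  S[Y,Y] = ((1.25)·(1.25) + (1.25)·(1.25) + (1.25)·(1.25) + (-3.75)·(-3.75)) / 3 = 18.75/3 = 6.25
  S = [[4.6667, 0],
 [0, 6.25]].

Step 3 — invert S. det(S) = 4.6667·6.25 - (0)² = 29.1667.
  S^{-1} = (1/det) · [[d, -b], [-b, a]] = [[0.2143, 0],
 [0, 0.16]].

Step 4 — quadratic form (x̄ - mu_0)^T · S^{-1} · (x̄ - mu_0):
  S^{-1} · (x̄ - mu_0) = (0.6429, 0.44),
  (x̄ - mu_0)^T · [...] = (3)·(0.6429) + (2.75)·(0.44) = 3.1386.

Step 5 — scale by n: T² = 4 · 3.1386 = 12.5543.

T² ≈ 12.5543


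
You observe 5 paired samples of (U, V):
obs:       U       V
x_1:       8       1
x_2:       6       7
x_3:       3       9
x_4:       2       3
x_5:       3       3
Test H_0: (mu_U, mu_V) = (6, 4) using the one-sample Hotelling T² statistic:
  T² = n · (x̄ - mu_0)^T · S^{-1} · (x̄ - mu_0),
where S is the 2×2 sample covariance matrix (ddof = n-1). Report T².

Step 1 — sample mean vector:
  mean(U) = (8 + 6 + 3 + 2 + 3) / 5 = 22/5 = 4.4
  mean(V) = (1 + 7 + 9 + 3 + 3) / 5 = 23/5 = 4.6
  x̄ = (4.4, 4.6),  deviation x̄ - mu_0 = (4.4, 4.6) - (6, 4) = (-1.6, 0.6).

Step 2 — sample covariance matrix, S[i,j] = (1/(n-1)) · Σ_k (x_{k,i} - mean_i) · (x_{k,j} - mean_j), divisor n-1 = 4:
  S[U,U] = ((3.6)·(3.6) + (1.6)·(1.6) + (-1.4)·(-1.4) + (-2.4)·(-2.4) + (-1.4)·(-1.4)) / 4 = 25.2/4 = 6.3
  S[U,V] = ((3.6)·(-3.6) + (1.6)·(2.4) + (-1.4)·(4.4) + (-2.4)·(-1.6) + (-1.4)·(-1.6)) / 4 = -9.2/4 = -2.3
  S[V,V] = ((-3.6)·(-3.6) + (2.4)·(2.4) + (4.4)·(4.4) + (-1.6)·(-1.6) + (-1.6)·(-1.6)) / 4 = 43.2/4 = 10.8
  S = [[6.3, -2.3],
 [-2.3, 10.8]].

Step 3 — invert S. det(S) = 6.3·10.8 - (-2.3)² = 62.75.
  S^{-1} = (1/det) · [[d, -b], [-b, a]] = [[0.1721, 0.0367],
 [0.0367, 0.1004]].

Step 4 — quadratic form (x̄ - mu_0)^T · S^{-1} · (x̄ - mu_0):
  S^{-1} · (x̄ - mu_0) = (-0.2534, 0.0016),
  (x̄ - mu_0)^T · [...] = (-1.6)·(-0.2534) + (0.6)·(0.0016) = 0.4064.

Step 5 — scale by n: T² = 5 · 0.4064 = 2.0319.

T² ≈ 2.0319


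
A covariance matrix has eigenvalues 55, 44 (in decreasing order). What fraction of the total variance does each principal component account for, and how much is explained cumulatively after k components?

Step 1 — total variance = trace(Sigma) = Σ λ_i = 55 + 44 = 99.

Step 2 — fraction explained by component i = λ_i / Σ λ:
  PC1: 55/99 = 0.5556
  PC2: 44/99 = 0.4444

Step 3 — cumulative fraction after k components = (λ_1 + ... + λ_k) / Σ λ:
  k = 1: 55/99 = 0.5556
  k = 2: (55 + 44)/99 = 99/99 = 1

Summary (fraction, with percent):

explained: PC1 0.5556 (55.56%), PC2 0.4444 (44.44%);  cumulative: 0.5556, 1


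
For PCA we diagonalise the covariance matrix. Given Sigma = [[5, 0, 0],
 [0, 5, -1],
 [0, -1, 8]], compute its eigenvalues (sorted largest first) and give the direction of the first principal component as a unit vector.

Step 1 — characteristic polynomial p(λ) = det(λI - Sigma) = λ³ - tr·λ² + c_1·λ - det, where tr = trace, c_1 = sum of the principal 2×2 minors, det = det(Sigma):
  tr = 5 + 5 + 8 = 18,
  c_1 = (5·5 - (0)²) + (5·8 - (0)²) + (5·8 - (-1)²) = 25 + 40 + 39 = 104,
  det = 5·(5·8 - (-1)²) - (0)·((0)·8 - (-1)·(0)) + (0)·((0)·(-1) - 5·(0)) = 5·(39) - (0)·(0) + (0)·(0) = 195.
  So p(λ) = λ³ - 18λ² + 104λ - 195.
Step 2 — look for an integer root (rational root theorem: any rational root is an integer divisor of 195). Testing λ = 5:
  p(5) = 125 - 450 + 520 - 195 = 0  ✓
  Dividing out (λ - 5): p(λ) = (λ - 5)(λ² - 13λ + 39).
Step 3 — remaining eigenvalues from the quadratic λ² - 13λ + 39 = 0:
  Δ = 13² - 4·39 = 169 - 156 = 13,  λ = (13 ± √13)/2 = (13 ± 3.6056)/2 ≈ 8.3028 or 4.6972.
  Sorted: λ_1 = 8.3028,  λ_2 = 5,  λ_3 = 4.6972  (check: sum = 18 = tr ✓).

Step 4 — unit eigenvector for λ_1 ≈ 8.3028: v spans the null space of (Sigma - λ_1 I), whose rows are
  r_1 = (-3.3028, 0, 0),  r_2 = (0, -3.3028, -1),  r_3 = (0, -1, -0.3028).
  v is orthogonal to every row, so take v ∝ r_1 × r_2 = ((0)·(-1) - (0)·(-3.3028), (0)·(0) - (-3.3028)·(-1), (-3.3028)·(-3.3028) - (0)·(0)) ≈ (0, -3.3028, 10.9083).
  Rescale (multiply by -1 so the first nonzero entry is positive): u = (0, 3.3028, -10.9083).
  ||u|| = √((0)² + (3.3028)² + (-10.9083)²) = √(129.8999) ≈ 11.3974,  v_1 = u/||u|| ≈ (0, 0.2898, -0.9571) (||v_1|| = 1).

λ_1 = 8.3028,  λ_2 = 5,  λ_3 = 4.6972;  v_1 ≈ (0, 0.2898, -0.9571)


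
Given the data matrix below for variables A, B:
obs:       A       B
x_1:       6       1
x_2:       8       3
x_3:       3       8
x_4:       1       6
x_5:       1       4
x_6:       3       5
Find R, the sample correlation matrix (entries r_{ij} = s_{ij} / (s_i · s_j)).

Step 1 — column means:
  mean(A) = (6 + 8 + 3 + 1 + 1 + 3) / 6 = 22/6 = 3.6667
  mean(B) = (1 + 3 + 8 + 6 + 4 + 5) / 6 = 27/6 = 4.5

Step 2 — sample variances and covariances s[i,j] = (1/(n-1)) · Σ_k (x_{k,i} - mean_i) · (x_{k,j} - mean_j), with n-1 = 5:
  s[A,A] = ((2.3333)·(2.3333) + (4.3333)·(4.3333) + (-0.6667)·(-0.6667) + (-2.6667)·(-2.6667) + (-2.6667)·(-2.6667) + (-0.6667)·(-0.6667)) / 5 = 39.3333/5 = 7.8667
  s[A,B] = ((2.3333)·(-3.5) + (4.3333)·(-1.5) + (-0.6667)·(3.5) + (-2.6667)·(1.5) + (-2.6667)·(-0.5) + (-0.6667)·(0.5)) / 5 = -20/5 = -4
  s[B,B] = ((-3.5)·(-3.5) + (-1.5)·(-1.5) + (3.5)·(3.5) + (1.5)·(1.5) + (-0.5)·(-0.5) + (0.5)·(0.5)) / 5 = 29.5/5 = 5.9
  Sample standard deviations s_i = √(s[i,i]):
  s(A) = √(7.8667) = 2.8048
  s(B) = √(5.9) = 2.429

Step 3 — r_{ij} = s_{ij} / (s_i · s_j):
  r[A,A] = 1 (diagonal).
  r[A,B] = -4 / (2.8048 · 2.429) = -4 / 6.8127 = -0.5871
  r[B,B] = 1 (diagonal).

R is symmetric with unit diagonal. Assembling:

R = [[1, -0.5871],
 [-0.5871, 1]]


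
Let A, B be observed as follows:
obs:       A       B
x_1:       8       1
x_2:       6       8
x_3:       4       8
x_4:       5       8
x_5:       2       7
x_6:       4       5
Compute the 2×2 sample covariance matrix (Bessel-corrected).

Step 1 — column means:
  mean(A) = (8 + 6 + 4 + 5 + 2 + 4) / 6 = 29/6 = 4.8333
  mean(B) = (1 + 8 + 8 + 8 + 7 + 5) / 6 = 37/6 = 6.1667

Step 2 — sample covariance S[i,j] = (1/(n-1)) · Σ_k (x_{k,i} - mean_i) · (x_{k,j} - mean_j), with n-1 = 5.
  S[A,A] = ((3.1667)·(3.1667) + (1.1667)·(1.1667) + (-0.8333)·(-0.8333) + (0.1667)·(0.1667) + (-2.8333)·(-2.8333) + (-0.8333)·(-0.8333)) / 5 = 20.8333/5 = 4.1667
  S[A,B] = ((3.1667)·(-5.1667) + (1.1667)·(1.8333) + (-0.8333)·(1.8333) + (0.1667)·(1.8333) + (-2.8333)·(0.8333) + (-0.8333)·(-1.1667)) / 5 = -16.8333/5 = -3.3667
  S[B,B] = ((-5.1667)·(-5.1667) + (1.8333)·(1.8333) + (1.8333)·(1.8333) + (1.8333)·(1.8333) + (0.8333)·(0.8333) + (-1.1667)·(-1.1667)) / 5 = 38.8333/5 = 7.7667

S is symmetric (S[j,i] = S[i,j]). Assembling:

S = [[4.1667, -3.3667],
 [-3.3667, 7.7667]]


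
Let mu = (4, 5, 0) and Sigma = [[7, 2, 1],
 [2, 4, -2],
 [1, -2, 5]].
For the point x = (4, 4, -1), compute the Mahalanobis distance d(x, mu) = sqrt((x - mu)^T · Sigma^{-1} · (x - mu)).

Step 1 — centre the observation: (x - mu) = (0, -1, -1).

Step 2 — invert Sigma (cofactor / det for 3×3, or solve directly):
  Sigma^{-1} = [[0.2, -0.15, -0.1],
 [-0.15, 0.425, 0.2],
 [-0.1, 0.2, 0.3]].

Step 3 — form the quadratic (x - mu)^T · Sigma^{-1} · (x - mu):
  Sigma^{-1} · (x - mu) = (0.25, -0.625, -0.5).
  (x - mu)^T · [Sigma^{-1} · (x - mu)] = (0)·(0.25) + (-1)·(-0.625) + (-1)·(-0.5) = 1.125.

Step 4 — take square root: d = √(1.125) ≈ 1.0607.

d(x, mu) = √(1.125) ≈ 1.0607


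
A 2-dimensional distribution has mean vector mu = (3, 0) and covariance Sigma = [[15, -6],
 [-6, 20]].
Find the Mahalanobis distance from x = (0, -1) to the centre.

Step 1 — centre the observation: (x - mu) = (-3, -1).

Step 2 — invert Sigma. det(Sigma) = 15·20 - (-6)² = 264.
  Sigma^{-1} = (1/det) · [[d, -b], [-b, a]] = [[0.0758, 0.0227],
 [0.0227, 0.0568]].

Step 3 — form the quadratic (x - mu)^T · Sigma^{-1} · (x - mu):
  Sigma^{-1} · (x - mu) = (-0.25, -0.125).
  (x - mu)^T · [Sigma^{-1} · (x - mu)] = (-3)·(-0.25) + (-1)·(-0.125) = 0.875.

Step 4 — take square root: d = √(0.875) ≈ 0.9354.

d(x, mu) = √(0.875) ≈ 0.9354


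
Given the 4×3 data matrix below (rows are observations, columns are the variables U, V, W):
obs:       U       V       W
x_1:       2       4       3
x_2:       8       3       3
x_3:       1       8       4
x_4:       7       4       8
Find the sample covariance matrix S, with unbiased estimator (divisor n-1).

Step 1 — column means:
  mean(U) = (2 + 8 + 1 + 7) / 4 = 18/4 = 4.5
  mean(V) = (4 + 3 + 8 + 4) / 4 = 19/4 = 4.75
  mean(W) = (3 + 3 + 4 + 8) / 4 = 18/4 = 4.5

Step 2 — sample covariance S[i,j] = (1/(n-1)) · Σ_k (x_{k,i} - mean_i) · (x_{k,j} - mean_j), with n-1 = 3.
  S[U,U] = ((-2.5)·(-2.5) + (3.5)·(3.5) + (-3.5)·(-3.5) + (2.5)·(2.5)) / 3 = 37/3 = 12.3333
  S[U,V] = ((-2.5)·(-0.75) + (3.5)·(-1.75) + (-3.5)·(3.25) + (2.5)·(-0.75)) / 3 = -17.5/3 = -5.8333
  S[U,W] = ((-2.5)·(-1.5) + (3.5)·(-1.5) + (-3.5)·(-0.5) + (2.5)·(3.5)) / 3 = 9/3 = 3
  S[V,V] = ((-0.75)·(-0.75) + (-1.75)·(-1.75) + (3.25)·(3.25) + (-0.75)·(-0.75)) / 3 = 14.75/3 = 4.9167
  S[V,W] = ((-0.75)·(-1.5) + (-1.75)·(-1.5) + (3.25)·(-0.5) + (-0.75)·(3.5)) / 3 = -0.5/3 = -0.1667
  S[W,W] = ((-1.5)·(-1.5) + (-1.5)·(-1.5) + (-0.5)·(-0.5) + (3.5)·(3.5)) / 3 = 17/3 = 5.6667

S is symmetric (S[j,i] = S[i,j]). Assembling:

S = [[12.3333, -5.8333, 3],
 [-5.8333, 4.9167, -0.1667],
 [3, -0.1667, 5.6667]]


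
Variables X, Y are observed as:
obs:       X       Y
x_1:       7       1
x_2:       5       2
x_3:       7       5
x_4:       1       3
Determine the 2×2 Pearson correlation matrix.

Step 1 — column means:
  mean(X) = (7 + 5 + 7 + 1) / 4 = 20/4 = 5
  mean(Y) = (1 + 2 + 5 + 3) / 4 = 11/4 = 2.75

Step 2 — sample variances and covariances s[i,j] = (1/(n-1)) · Σ_k (x_{k,i} - mean_i) · (x_{k,j} - mean_j), with n-1 = 3:
  s[X,X] = ((2)·(2) + (0)·(0) + (2)·(2) + (-4)·(-4)) / 3 = 24/3 = 8
  s[X,Y] = ((2)·(-1.75) + (0)·(-0.75) + (2)·(2.25) + (-4)·(0.25)) / 3 = 0/3 = 0
  s[Y,Y] = ((-1.75)·(-1.75) + (-0.75)·(-0.75) + (2.25)·(2.25) + (0.25)·(0.25)) / 3 = 8.75/3 = 2.9167
  Sample standard deviations s_i = √(s[i,i]):
  s(X) = √(8) = 2.8284
  s(Y) = √(2.9167) = 1.7078

Step 3 — r_{ij} = s_{ij} / (s_i · s_j):
  r[X,X] = 1 (diagonal).
  r[X,Y] = 0 / (2.8284 · 1.7078) = 0 / 4.8305 = 0
  r[Y,Y] = 1 (diagonal).

R is symmetric with unit diagonal. Assembling:

R = [[1, 0],
 [0, 1]]


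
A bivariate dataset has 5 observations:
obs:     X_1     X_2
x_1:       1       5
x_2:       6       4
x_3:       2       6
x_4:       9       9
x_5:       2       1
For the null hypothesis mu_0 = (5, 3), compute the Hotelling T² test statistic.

Step 1 — sample mean vector:
  mean(X_1) = (1 + 6 + 2 + 9 + 2) / 5 = 20/5 = 4
  mean(X_2) = (5 + 4 + 6 + 9 + 1) / 5 = 25/5 = 5
  x̄ = (4, 5),  deviation x̄ - mu_0 = (4, 5) - (5, 3) = (-1, 2).

Step 2 — sample covariance matrix, S[i,j] = (1/(n-1)) · Σ_k (x_{k,i} - mean_i) · (x_{k,j} - mean_j), divisor n-1 = 4:
  S[X_1,X_1] = ((-3)·(-3) + (2)·(2) + (-2)·(-2) + (5)·(5) + (-2)·(-2)) / 4 = 46/4 = 11.5
  S[X_1,X_2] = ((-3)·(0) + (2)·(-1) + (-2)·(1) + (5)·(4) + (-2)·(-4)) / 4 = 24/4 = 6
  S[X_2,X_2] = ((0)·(0) + (-1)·(-1) + (1)·(1) + (4)·(4) + (-4)·(-4)) / 4 = 34/4 = 8.5
  S = [[11.5, 6],
 [6, 8.5]].

Step 3 — invert S. det(S) = 11.5·8.5 - (6)² = 61.75.
  S^{-1} = (1/det) · [[d, -b], [-b, a]] = [[0.1377, -0.0972],
 [-0.0972, 0.1862]].

Step 4 — quadratic form (x̄ - mu_0)^T · S^{-1} · (x̄ - mu_0):
  S^{-1} · (x̄ - mu_0) = (-0.332, 0.4696),
  (x̄ - mu_0)^T · [...] = (-1)·(-0.332) + (2)·(0.4696) = 1.2713.

Step 5 — scale by n: T² = 5 · 1.2713 = 6.3563.

T² ≈ 6.3563


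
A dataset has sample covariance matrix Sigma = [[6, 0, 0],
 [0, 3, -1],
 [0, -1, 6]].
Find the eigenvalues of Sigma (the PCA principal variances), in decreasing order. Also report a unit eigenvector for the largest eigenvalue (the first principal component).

Step 1 — characteristic polynomial p(λ) = det(λI - Sigma) = λ³ - tr·λ² + c_1·λ - det, where tr = trace, c_1 = sum of the principal 2×2 minors, det = det(Sigma):
  tr = 6 + 3 + 6 = 15,
  c_1 = (6·3 - (0)²) + (6·6 - (0)²) + (3·6 - (-1)²) = 18 + 36 + 17 = 71,
  det = 6·(3·6 - (-1)²) - (0)·((0)·6 - (-1)·(0)) + (0)·((0)·(-1) - 3·(0)) = 6·(17) - (0)·(0) + (0)·(0) = 102.
  So p(λ) = λ³ - 15λ² + 71λ - 102.
Step 2 — look for an integer root (rational root theorem: any rational root is an integer divisor of 102). Testing λ = 6:
  p(6) = 216 - 540 + 426 - 102 = 0  ✓
  Dividing out (λ - 6): p(λ) = (λ - 6)(λ² - 9λ + 17).
Step 3 — remaining eigenvalues from the quadratic λ² - 9λ + 17 = 0:
  Δ = 9² - 4·17 = 81 - 68 = 13,  λ = (9 ± √13)/2 = (9 ± 3.6056)/2 ≈ 6.3028 or 2.6972.
  Sorted: λ_1 = 6.3028,  λ_2 = 6,  λ_3 = 2.6972  (check: sum = 15 = tr ✓).

Step 4 — unit eigenvector for λ_1 ≈ 6.3028: v spans the null space of (Sigma - λ_1 I), whose rows are
  r_1 = (-0.3028, 0, 0),  r_2 = (0, -3.3028, -1),  r_3 = (0, -1, -0.3028).
  v is orthogonal to every row, so take v ∝ r_1 × r_2 = ((0)·(-1) - (0)·(-3.3028), (0)·(0) - (-0.3028)·(-1), (-0.3028)·(-3.3028) - (0)·(0)) ≈ (0, -0.3028, 1).
  Rescale (multiply by -1 so the first nonzero entry is positive): u = (0, 0.3028, -1).
  ||u|| = √((0)² + (0.3028)² + (-1)²) = √(1.0917) ≈ 1.0448,  v_1 = u/||u|| ≈ (0, 0.2898, -0.9571) (||v_1|| = 1).

λ_1 = 6.3028,  λ_2 = 6,  λ_3 = 2.6972;  v_1 ≈ (0, 0.2898, -0.9571)


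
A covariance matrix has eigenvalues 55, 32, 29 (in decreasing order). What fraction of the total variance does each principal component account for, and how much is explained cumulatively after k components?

Step 1 — total variance = trace(Sigma) = Σ λ_i = 55 + 32 + 29 = 116.

Step 2 — fraction explained by component i = λ_i / Σ λ:
  PC1: 55/116 = 0.4741
  PC2: 32/116 = 0.2759
  PC3: 29/116 = 0.25

Step 3 — cumulative fraction after k components = (λ_1 + ... + λ_k) / Σ λ:
  k = 1: 55/116 = 0.4741
  k = 2: (55 + 32)/116 = 87/116 = 0.75
  k = 3: (55 + 32 + 29)/116 = 116/116 = 1

Summary (fraction, with percent):

explained: PC1 0.4741 (47.41%), PC2 0.2759 (27.59%), PC3 0.25 (25%);  cumulative: 0.4741, 0.75, 1


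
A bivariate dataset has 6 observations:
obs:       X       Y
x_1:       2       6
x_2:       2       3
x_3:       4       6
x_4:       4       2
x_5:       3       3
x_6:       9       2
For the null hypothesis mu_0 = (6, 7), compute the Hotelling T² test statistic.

Step 1 — sample mean vector:
  mean(X) = (2 + 2 + 4 + 4 + 3 + 9) / 6 = 24/6 = 4
  mean(Y) = (6 + 3 + 6 + 2 + 3 + 2) / 6 = 22/6 = 3.6667
  x̄ = (4, 3.6667),  deviation x̄ - mu_0 = (4, 3.6667) - (6, 7) = (-2, -3.3333).

Step 2 — sample covariance matrix, S[i,j] = (1/(n-1)) · Σ_k (x_{k,i} - mean_i) · (x_{k,j} - mean_j), divisor n-1 = 5:
  S[X,X] = ((-2)·(-2) + (-2)·(-2) + (0)·(0) + (0)·(0) + (-1)·(-1) + (5)·(5)) / 5 = 34/5 = 6.8
  S[X,Y] = ((-2)·(2.3333) + (-2)·(-0.6667) + (0)·(2.3333) + (0)·(-1.6667) + (-1)·(-0.6667) + (5)·(-1.6667)) / 5 = -11/5 = -2.2
  S[Y,Y] = ((2.3333)·(2.3333) + (-0.6667)·(-0.6667) + (2.3333)·(2.3333) + (-1.6667)·(-1.6667) + (-0.6667)·(-0.6667) + (-1.6667)·(-1.6667)) / 5 = 17.3333/5 = 3.4667
  S = [[6.8, -2.2],
 [-2.2, 3.4667]].

Step 3 — invert S. det(S) = 6.8·3.4667 - (-2.2)² = 18.7333.
  S^{-1} = (1/det) · [[d, -b], [-b, a]] = [[0.1851, 0.1174],
 [0.1174, 0.363]].

Step 4 — quadratic form (x̄ - mu_0)^T · S^{-1} · (x̄ - mu_0):
  S^{-1} · (x̄ - mu_0) = (-0.7616, -1.4448),
  (x̄ - mu_0)^T · [...] = (-2)·(-0.7616) + (-3.3333)·(-1.4448) = 6.3393.

Step 5 — scale by n: T² = 6 · 6.3393 = 38.0356.

T² ≈ 38.0356


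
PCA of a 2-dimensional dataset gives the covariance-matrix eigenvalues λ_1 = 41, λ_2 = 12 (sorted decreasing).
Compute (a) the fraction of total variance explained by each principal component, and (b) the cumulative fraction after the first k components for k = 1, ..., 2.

Step 1 — total variance = trace(Sigma) = Σ λ_i = 41 + 12 = 53.

Step 2 — fraction explained by component i = λ_i / Σ λ:
  PC1: 41/53 = 0.7736
  PC2: 12/53 = 0.2264

Step 3 — cumulative fraction after k components = (λ_1 + ... + λ_k) / Σ λ:
  k = 1: 41/53 = 0.7736
  k = 2: (41 + 12)/53 = 53/53 = 1

Summary (fraction, with percent):

explained: PC1 0.7736 (77.36%), PC2 0.2264 (22.64%);  cumulative: 0.7736, 1


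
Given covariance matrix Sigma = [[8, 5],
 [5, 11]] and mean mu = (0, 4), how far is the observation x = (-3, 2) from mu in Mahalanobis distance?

Step 1 — centre the observation: (x - mu) = (-3, -2).

Step 2 — invert Sigma. det(Sigma) = 8·11 - (5)² = 63.
  Sigma^{-1} = (1/det) · [[d, -b], [-b, a]] = [[0.1746, -0.0794],
 [-0.0794, 0.127]].

Step 3 — form the quadratic (x - mu)^T · Sigma^{-1} · (x - mu):
  Sigma^{-1} · (x - mu) = (-0.3651, -0.0159).
  (x - mu)^T · [Sigma^{-1} · (x - mu)] = (-3)·(-0.3651) + (-2)·(-0.0159) = 1.127.

Step 4 — take square root: d = √(1.127) ≈ 1.0616.

d(x, mu) = √(1.127) ≈ 1.0616


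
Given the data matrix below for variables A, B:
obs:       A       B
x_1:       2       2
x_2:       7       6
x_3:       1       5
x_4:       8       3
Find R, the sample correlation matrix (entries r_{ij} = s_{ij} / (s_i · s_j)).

Step 1 — column means:
  mean(A) = (2 + 7 + 1 + 8) / 4 = 18/4 = 4.5
  mean(B) = (2 + 6 + 5 + 3) / 4 = 16/4 = 4

Step 2 — sample variances and covariances s[i,j] = (1/(n-1)) · Σ_k (x_{k,i} - mean_i) · (x_{k,j} - mean_j), with n-1 = 3:
  s[A,A] = ((-2.5)·(-2.5) + (2.5)·(2.5) + (-3.5)·(-3.5) + (3.5)·(3.5)) / 3 = 37/3 = 12.3333
  s[A,B] = ((-2.5)·(-2) + (2.5)·(2) + (-3.5)·(1) + (3.5)·(-1)) / 3 = 3/3 = 1
  s[B,B] = ((-2)·(-2) + (2)·(2) + (1)·(1) + (-1)·(-1)) / 3 = 10/3 = 3.3333
  Sample standard deviations s_i = √(s[i,i]):
  s(A) = √(12.3333) = 3.5119
  s(B) = √(3.3333) = 1.8257

Step 3 — r_{ij} = s_{ij} / (s_i · s_j):
  r[A,A] = 1 (diagonal).
  r[A,B] = 1 / (3.5119 · 1.8257) = 1 / 6.4118 = 0.156
  r[B,B] = 1 (diagonal).

R is symmetric with unit diagonal. Assembling:

R = [[1, 0.156],
 [0.156, 1]]


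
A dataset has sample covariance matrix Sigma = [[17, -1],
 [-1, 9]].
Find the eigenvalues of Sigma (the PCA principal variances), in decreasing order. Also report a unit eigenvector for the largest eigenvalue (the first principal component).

Step 1 — characteristic polynomial of 2×2 Sigma:
  det(Sigma - λI) = λ² - trace · λ + det = 0.
  trace = 17 + 9 = 26, det = 17·9 - (-1)² = 152.
Step 2 — discriminant:
  Δ = trace² - 4·det = 676 - 608 = 68.
Step 3 — eigenvalues:
  λ = (trace ± √Δ)/2 = (26 ± 8.2462)/2,
  λ_1 = 17.1231,  λ_2 = 8.8769.

Step 4 — unit eigenvector for λ_1: solve (Sigma - λ_1 I)v = 0. First row:
  (17 - 17.1231)·v_x + (-1)·v_y = 0, i.e. (-0.1231)·v_x + (-1)·v_y = 0,
  so v ∝ (b, λ_1 - a) = (-1, 0.1231); multiply by -1 so the first entry is positive: u = (1, -0.1231).
  ||u|| = √((1)² + (-0.1231)²) = √(1.0152) ≈ 1.0075,
  v_1 = u/||u|| ≈ (0.9925, -0.1222) (||v_1|| = 1).

λ_1 = 17.1231,  λ_2 = 8.8769;  v_1 ≈ (0.9925, -0.1222)


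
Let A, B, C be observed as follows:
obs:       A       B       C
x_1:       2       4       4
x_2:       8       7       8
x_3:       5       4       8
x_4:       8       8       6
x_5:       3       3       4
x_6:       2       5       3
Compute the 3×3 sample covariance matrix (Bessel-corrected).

Step 1 — column means:
  mean(A) = (2 + 8 + 5 + 8 + 3 + 2) / 6 = 28/6 = 4.6667
  mean(B) = (4 + 7 + 4 + 8 + 3 + 5) / 6 = 31/6 = 5.1667
  mean(C) = (4 + 8 + 8 + 6 + 4 + 3) / 6 = 33/6 = 5.5

Step 2 — sample covariance S[i,j] = (1/(n-1)) · Σ_k (x_{k,i} - mean_i) · (x_{k,j} - mean_j), with n-1 = 5.
  S[A,A] = ((-2.6667)·(-2.6667) + (3.3333)·(3.3333) + (0.3333)·(0.3333) + (3.3333)·(3.3333) + (-1.6667)·(-1.6667) + (-2.6667)·(-2.6667)) / 5 = 39.3333/5 = 7.8667
  S[A,B] = ((-2.6667)·(-1.1667) + (3.3333)·(1.8333) + (0.3333)·(-1.1667) + (3.3333)·(2.8333) + (-1.6667)·(-2.1667) + (-2.6667)·(-0.1667)) / 5 = 22.3333/5 = 4.4667
  S[A,C] = ((-2.6667)·(-1.5) + (3.3333)·(2.5) + (0.3333)·(2.5) + (3.3333)·(0.5) + (-1.6667)·(-1.5) + (-2.6667)·(-2.5)) / 5 = 24/5 = 4.8
  S[B,B] = ((-1.1667)·(-1.1667) + (1.8333)·(1.8333) + (-1.1667)·(-1.1667) + (2.8333)·(2.8333) + (-2.1667)·(-2.1667) + (-0.1667)·(-0.1667)) / 5 = 18.8333/5 = 3.7667
  S[B,C] = ((-1.1667)·(-1.5) + (1.8333)·(2.5) + (-1.1667)·(2.5) + (2.8333)·(0.5) + (-2.1667)·(-1.5) + (-0.1667)·(-2.5)) / 5 = 8.5/5 = 1.7
  S[C,C] = ((-1.5)·(-1.5) + (2.5)·(2.5) + (2.5)·(2.5) + (0.5)·(0.5) + (-1.5)·(-1.5) + (-2.5)·(-2.5)) / 5 = 23.5/5 = 4.7

S is symmetric (S[j,i] = S[i,j]). Assembling:

S = [[7.8667, 4.4667, 4.8],
 [4.4667, 3.7667, 1.7],
 [4.8, 1.7, 4.7]]


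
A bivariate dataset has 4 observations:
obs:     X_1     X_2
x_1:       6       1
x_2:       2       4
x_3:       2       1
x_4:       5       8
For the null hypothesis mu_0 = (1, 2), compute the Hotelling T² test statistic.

Step 1 — sample mean vector:
  mean(X_1) = (6 + 2 + 2 + 5) / 4 = 15/4 = 3.75
  mean(X_2) = (1 + 4 + 1 + 8) / 4 = 14/4 = 3.5
  x̄ = (3.75, 3.5),  deviation x̄ - mu_0 = (3.75, 3.5) - (1, 2) = (2.75, 1.5).

Step 2 — sample covariance matrix, S[i,j] = (1/(n-1)) · Σ_k (x_{k,i} - mean_i) · (x_{k,j} - mean_j), divisor n-1 = 3:
  S[X_1,X_1] = ((2.25)·(2.25) + (-1.75)·(-1.75) + (-1.75)·(-1.75) + (1.25)·(1.25)) / 3 = 12.75/3 = 4.25
  S[X_1,X_2] = ((2.25)·(-2.5) + (-1.75)·(0.5) + (-1.75)·(-2.5) + (1.25)·(4.5)) / 3 = 3.5/3 = 1.1667
  S[X_2,X_2] = ((-2.5)·(-2.5) + (0.5)·(0.5) + (-2.5)·(-2.5) + (4.5)·(4.5)) / 3 = 33/3 = 11
  S = [[4.25, 1.1667],
 [1.1667, 11]].

Step 3 — invert S. det(S) = 4.25·11 - (1.1667)² = 45.3889.
  S^{-1} = (1/det) · [[d, -b], [-b, a]] = [[0.2424, -0.0257],
 [-0.0257, 0.0936]].

Step 4 — quadratic form (x̄ - mu_0)^T · S^{-1} · (x̄ - mu_0):
  S^{-1} · (x̄ - mu_0) = (0.6279, 0.0698),
  (x̄ - mu_0)^T · [...] = (2.75)·(0.6279) + (1.5)·(0.0698) = 1.8314.

Step 5 — scale by n: T² = 4 · 1.8314 = 7.3256.

T² ≈ 7.3256


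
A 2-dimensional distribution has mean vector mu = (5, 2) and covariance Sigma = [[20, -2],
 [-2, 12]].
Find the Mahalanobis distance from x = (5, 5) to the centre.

Step 1 — centre the observation: (x - mu) = (0, 3).

Step 2 — invert Sigma. det(Sigma) = 20·12 - (-2)² = 236.
  Sigma^{-1} = (1/det) · [[d, -b], [-b, a]] = [[0.0508, 0.0085],
 [0.0085, 0.0847]].

Step 3 — form the quadratic (x - mu)^T · Sigma^{-1} · (x - mu):
  Sigma^{-1} · (x - mu) = (0.0254, 0.2542).
  (x - mu)^T · [Sigma^{-1} · (x - mu)] = (0)·(0.0254) + (3)·(0.2542) = 0.7627.

Step 4 — take square root: d = √(0.7627) ≈ 0.8733.

d(x, mu) = √(0.7627) ≈ 0.8733


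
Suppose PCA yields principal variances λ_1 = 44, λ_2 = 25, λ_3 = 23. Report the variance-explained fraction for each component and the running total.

Step 1 — total variance = trace(Sigma) = Σ λ_i = 44 + 25 + 23 = 92.

Step 2 — fraction explained by component i = λ_i / Σ λ:
  PC1: 44/92 = 0.4783
  PC2: 25/92 = 0.2717
  PC3: 23/92 = 0.25

Step 3 — cumulative fraction after k components = (λ_1 + ... + λ_k) / Σ λ:
  k = 1: 44/92 = 0.4783
  k = 2: (44 + 25)/92 = 69/92 = 0.75
  k = 3: (44 + 25 + 23)/92 = 92/92 = 1

Summary (fraction, with percent):

explained: PC1 0.4783 (47.83%), PC2 0.2717 (27.17%), PC3 0.25 (25%);  cumulative: 0.4783, 0.75, 1


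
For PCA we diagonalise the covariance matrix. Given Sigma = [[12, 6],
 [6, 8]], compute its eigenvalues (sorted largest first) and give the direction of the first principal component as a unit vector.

Step 1 — characteristic polynomial of 2×2 Sigma:
  det(Sigma - λI) = λ² - trace · λ + det = 0.
  trace = 12 + 8 = 20, det = 12·8 - (6)² = 60.
Step 2 — discriminant:
  Δ = trace² - 4·det = 400 - 240 = 160.
Step 3 — eigenvalues:
  λ = (trace ± √Δ)/2 = (20 ± 12.6491)/2,
  λ_1 = 16.3246,  λ_2 = 3.6754.

Step 4 — unit eigenvector for λ_1: solve (Sigma - λ_1 I)v = 0. First row:
  (12 - 16.3246)·v_x + (6)·v_y = 0, i.e. (-4.3246)·v_x + (6)·v_y = 0,
  so v ∝ (b, λ_1 - a) = (6, 4.3246) = u.
  ||u|| = √((6)² + (4.3246)²) = √(54.7018) ≈ 7.3961,
  v_1 = u/||u|| ≈ (0.8112, 0.5847) (||v_1|| = 1).

λ_1 = 16.3246,  λ_2 = 3.6754;  v_1 ≈ (0.8112, 0.5847)


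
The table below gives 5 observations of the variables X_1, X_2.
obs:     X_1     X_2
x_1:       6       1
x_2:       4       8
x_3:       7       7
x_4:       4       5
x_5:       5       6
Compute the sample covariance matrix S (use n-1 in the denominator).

Step 1 — column means:
  mean(X_1) = (6 + 4 + 7 + 4 + 5) / 5 = 26/5 = 5.2
  mean(X_2) = (1 + 8 + 7 + 5 + 6) / 5 = 27/5 = 5.4

Step 2 — sample covariance S[i,j] = (1/(n-1)) · Σ_k (x_{k,i} - mean_i) · (x_{k,j} - mean_j), with n-1 = 4.
  S[X_1,X_1] = ((0.8)·(0.8) + (-1.2)·(-1.2) + (1.8)·(1.8) + (-1.2)·(-1.2) + (-0.2)·(-0.2)) / 4 = 6.8/4 = 1.7
  S[X_1,X_2] = ((0.8)·(-4.4) + (-1.2)·(2.6) + (1.8)·(1.6) + (-1.2)·(-0.4) + (-0.2)·(0.6)) / 4 = -3.4/4 = -0.85
  S[X_2,X_2] = ((-4.4)·(-4.4) + (2.6)·(2.6) + (1.6)·(1.6) + (-0.4)·(-0.4) + (0.6)·(0.6)) / 4 = 29.2/4 = 7.3

S is symmetric (S[j,i] = S[i,j]). Assembling:

S = [[1.7, -0.85],
 [-0.85, 7.3]]


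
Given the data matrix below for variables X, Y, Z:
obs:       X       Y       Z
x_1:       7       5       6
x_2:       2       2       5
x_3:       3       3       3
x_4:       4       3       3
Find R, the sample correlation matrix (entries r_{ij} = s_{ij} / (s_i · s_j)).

Step 1 — column means:
  mean(X) = (7 + 2 + 3 + 4) / 4 = 16/4 = 4
  mean(Y) = (5 + 2 + 3 + 3) / 4 = 13/4 = 3.25
  mean(Z) = (6 + 5 + 3 + 3) / 4 = 17/4 = 4.25

Step 2 — sample variances and covariances s[i,j] = (1/(n-1)) · Σ_k (x_{k,i} - mean_i) · (x_{k,j} - mean_j), with n-1 = 3:
  s[X,X] = ((3)·(3) + (-2)·(-2) + (-1)·(-1) + (0)·(0)) / 3 = 14/3 = 4.6667
  s[X,Y] = ((3)·(1.75) + (-2)·(-1.25) + (-1)·(-0.25) + (0)·(-0.25)) / 3 = 8/3 = 2.6667
  s[X,Z] = ((3)·(1.75) + (-2)·(0.75) + (-1)·(-1.25) + (0)·(-1.25)) / 3 = 5/3 = 1.6667
  s[Y,Y] = ((1.75)·(1.75) + (-1.25)·(-1.25) + (-0.25)·(-0.25) + (-0.25)·(-0.25)) / 3 = 4.75/3 = 1.5833
  s[Y,Z] = ((1.75)·(1.75) + (-1.25)·(0.75) + (-0.25)·(-1.25) + (-0.25)·(-1.25)) / 3 = 2.75/3 = 0.9167
  s[Z,Z] = ((1.75)·(1.75) + (0.75)·(0.75) + (-1.25)·(-1.25) + (-1.25)·(-1.25)) / 3 = 6.75/3 = 2.25
  Sample standard deviations s_i = √(s[i,i]):
  s(X) = √(4.6667) = 2.1602
  s(Y) = √(1.5833) = 1.2583
  s(Z) = √(2.25) = 1.5

Step 3 — r_{ij} = s_{ij} / (s_i · s_j):
  r[X,X] = 1 (diagonal).
  r[X,Y] = 2.6667 / (2.1602 · 1.2583) = 2.6667 / 2.7183 = 0.981
  r[X,Z] = 1.6667 / (2.1602 · 1.5) = 1.6667 / 3.2404 = 0.5143
  r[Y,Y] = 1 (diagonal).
  r[Y,Z] = 0.9167 / (1.2583 · 1.5) = 0.9167 / 1.8875 = 0.4857
  r[Z,Z] = 1 (diagonal).

R is symmetric with unit diagonal. Assembling:

R = [[1, 0.981, 0.5143],
 [0.981, 1, 0.4857],
 [0.5143, 0.4857, 1]]


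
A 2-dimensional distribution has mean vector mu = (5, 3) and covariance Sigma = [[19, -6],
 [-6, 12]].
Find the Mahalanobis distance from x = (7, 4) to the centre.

Step 1 — centre the observation: (x - mu) = (2, 1).

Step 2 — invert Sigma. det(Sigma) = 19·12 - (-6)² = 192.
  Sigma^{-1} = (1/det) · [[d, -b], [-b, a]] = [[0.0625, 0.0312],
 [0.0312, 0.099]].

Step 3 — form the quadratic (x - mu)^T · Sigma^{-1} · (x - mu):
  Sigma^{-1} · (x - mu) = (0.1562, 0.1615).
  (x - mu)^T · [Sigma^{-1} · (x - mu)] = (2)·(0.1562) + (1)·(0.1615) = 0.474.

Step 4 — take square root: d = √(0.474) ≈ 0.6884.

d(x, mu) = √(0.474) ≈ 0.6884


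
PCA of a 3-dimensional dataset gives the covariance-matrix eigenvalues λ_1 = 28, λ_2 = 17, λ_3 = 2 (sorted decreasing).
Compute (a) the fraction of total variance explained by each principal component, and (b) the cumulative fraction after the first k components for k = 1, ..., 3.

Step 1 — total variance = trace(Sigma) = Σ λ_i = 28 + 17 + 2 = 47.

Step 2 — fraction explained by component i = λ_i / Σ λ:
  PC1: 28/47 = 0.5957
  PC2: 17/47 = 0.3617
  PC3: 2/47 = 0.0426

Step 3 — cumulative fraction after k components = (λ_1 + ... + λ_k) / Σ λ:
  k = 1: 28/47 = 0.5957
  k = 2: (28 + 17)/47 = 45/47 = 0.9574
  k = 3: (28 + 17 + 2)/47 = 47/47 = 1

Summary (fraction, with percent):

explained: PC1 0.5957 (59.57%), PC2 0.3617 (36.17%), PC3 0.0426 (4.26%);  cumulative: 0.5957, 0.9574, 1


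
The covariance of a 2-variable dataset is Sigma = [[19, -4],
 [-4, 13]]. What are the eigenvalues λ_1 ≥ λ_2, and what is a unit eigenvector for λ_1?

Step 1 — characteristic polynomial of 2×2 Sigma:
  det(Sigma - λI) = λ² - trace · λ + det = 0.
  trace = 19 + 13 = 32, det = 19·13 - (-4)² = 231.
Step 2 — discriminant:
  Δ = trace² - 4·det = 1024 - 924 = 100.
Step 3 — eigenvalues:
  λ = (trace ± √Δ)/2 = (32 ± 10)/2,
  λ_1 = 21,  λ_2 = 11.

Step 4 — unit eigenvector for λ_1: solve (Sigma - λ_1 I)v = 0. First row:
  (19 - 21)·v_x + (-4)·v_y = 0, i.e. (-2)·v_x + (-4)·v_y = 0,
  so v ∝ (b, λ_1 - a) = (-4, 2); multiply by -1 so the first entry is positive: u = (4, -2).
  ||u|| = √((4)² + (-2)²) = √(20) ≈ 4.4721,
  v_1 = u/||u|| ≈ (0.8944, -0.4472) (||v_1|| = 1).

λ_1 = 21,  λ_2 = 11;  v_1 ≈ (0.8944, -0.4472)


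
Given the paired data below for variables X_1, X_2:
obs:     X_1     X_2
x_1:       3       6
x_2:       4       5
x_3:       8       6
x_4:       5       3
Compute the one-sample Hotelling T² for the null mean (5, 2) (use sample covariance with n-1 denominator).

Step 1 — sample mean vector:
  mean(X_1) = (3 + 4 + 8 + 5) / 4 = 20/4 = 5
  mean(X_2) = (6 + 5 + 6 + 3) / 4 = 20/4 = 5
  x̄ = (5, 5),  deviation x̄ - mu_0 = (5, 5) - (5, 2) = (0, 3).

Step 2 — sample covariance matrix, S[i,j] = (1/(n-1)) · Σ_k (x_{k,i} - mean_i) · (x_{k,j} - mean_j), divisor n-1 = 3:
  S[X_1,X_1] = ((-2)·(-2) + (-1)·(-1) + (3)·(3) + (0)·(0)) / 3 = 14/3 = 4.6667
  S[X_1,X_2] = ((-2)·(1) + (-1)·(0) + (3)·(1) + (0)·(-2)) / 3 = 1/3 = 0.3333
  S[X_2,X_2] = ((1)·(1) + (0)·(0) + (1)·(1) + (-2)·(-2)) / 3 = 6/3 = 2
  S = [[4.6667, 0.3333],
 [0.3333, 2]].

Step 3 — invert S. det(S) = 4.6667·2 - (0.3333)² = 9.2222.
  S^{-1} = (1/det) · [[d, -b], [-b, a]] = [[0.2169, -0.0361],
 [-0.0361, 0.506]].

Step 4 — quadratic form (x̄ - mu_0)^T · S^{-1} · (x̄ - mu_0):
  S^{-1} · (x̄ - mu_0) = (-0.1084, 1.5181),
  (x̄ - mu_0)^T · [...] = (0)·(-0.1084) + (3)·(1.5181) = 4.5542.

Step 5 — scale by n: T² = 4 · 4.5542 = 18.2169.

T² ≈ 18.2169


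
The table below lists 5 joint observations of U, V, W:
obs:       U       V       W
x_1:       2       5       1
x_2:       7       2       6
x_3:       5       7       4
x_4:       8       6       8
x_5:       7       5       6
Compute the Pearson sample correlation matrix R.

Step 1 — column means:
  mean(U) = (2 + 7 + 5 + 8 + 7) / 5 = 29/5 = 5.8
  mean(V) = (5 + 2 + 7 + 6 + 5) / 5 = 25/5 = 5
  mean(W) = (1 + 6 + 4 + 8 + 6) / 5 = 25/5 = 5

Step 2 — sample variances and covariances s[i,j] = (1/(n-1)) · Σ_k (x_{k,i} - mean_i) · (x_{k,j} - mean_j), with n-1 = 4:
  s[U,U] = ((-3.8)·(-3.8) + (1.2)·(1.2) + (-0.8)·(-0.8) + (2.2)·(2.2) + (1.2)·(1.2)) / 4 = 22.8/4 = 5.7
  s[U,V] = ((-3.8)·(0) + (1.2)·(-3) + (-0.8)·(2) + (2.2)·(1) + (1.2)·(0)) / 4 = -3/4 = -0.75
  s[U,W] = ((-3.8)·(-4) + (1.2)·(1) + (-0.8)·(-1) + (2.2)·(3) + (1.2)·(1)) / 4 = 25/4 = 6.25
  s[V,V] = ((0)·(0) + (-3)·(-3) + (2)·(2) + (1)·(1) + (0)·(0)) / 4 = 14/4 = 3.5
  s[V,W] = ((0)·(-4) + (-3)·(1) + (2)·(-1) + (1)·(3) + (0)·(1)) / 4 = -2/4 = -0.5
  s[W,W] = ((-4)·(-4) + (1)·(1) + (-1)·(-1) + (3)·(3) + (1)·(1)) / 4 = 28/4 = 7
  Sample standard deviations s_i = √(s[i,i]):
  s(U) = √(5.7) = 2.3875
  s(V) = √(3.5) = 1.8708
  s(W) = √(7) = 2.6458

Step 3 — r_{ij} = s_{ij} / (s_i · s_j):
  r[U,U] = 1 (diagonal).
  r[U,V] = -0.75 / (2.3875 · 1.8708) = -0.75 / 4.4665 = -0.1679
  r[U,W] = 6.25 / (2.3875 · 2.6458) = 6.25 / 6.3166 = 0.9894
  r[V,V] = 1 (diagonal).
  r[V,W] = -0.5 / (1.8708 · 2.6458) = -0.5 / 4.9497 = -0.101
  r[W,W] = 1 (diagonal).

R is symmetric with unit diagonal. Assembling:

R = [[1, -0.1679, 0.9894],
 [-0.1679, 1, -0.101],
 [0.9894, -0.101, 1]]


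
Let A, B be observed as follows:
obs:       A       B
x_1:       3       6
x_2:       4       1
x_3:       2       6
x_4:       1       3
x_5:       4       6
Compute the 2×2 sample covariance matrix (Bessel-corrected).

Step 1 — column means:
  mean(A) = (3 + 4 + 2 + 1 + 4) / 5 = 14/5 = 2.8
  mean(B) = (6 + 1 + 6 + 3 + 6) / 5 = 22/5 = 4.4

Step 2 — sample covariance S[i,j] = (1/(n-1)) · Σ_k (x_{k,i} - mean_i) · (x_{k,j} - mean_j), with n-1 = 4.
  S[A,A] = ((0.2)·(0.2) + (1.2)·(1.2) + (-0.8)·(-0.8) + (-1.8)·(-1.8) + (1.2)·(1.2)) / 4 = 6.8/4 = 1.7
  S[A,B] = ((0.2)·(1.6) + (1.2)·(-3.4) + (-0.8)·(1.6) + (-1.8)·(-1.4) + (1.2)·(1.6)) / 4 = -0.6/4 = -0.15
  S[B,B] = ((1.6)·(1.6) + (-3.4)·(-3.4) + (1.6)·(1.6) + (-1.4)·(-1.4) + (1.6)·(1.6)) / 4 = 21.2/4 = 5.3

S is symmetric (S[j,i] = S[i,j]). Assembling:

S = [[1.7, -0.15],
 [-0.15, 5.3]]


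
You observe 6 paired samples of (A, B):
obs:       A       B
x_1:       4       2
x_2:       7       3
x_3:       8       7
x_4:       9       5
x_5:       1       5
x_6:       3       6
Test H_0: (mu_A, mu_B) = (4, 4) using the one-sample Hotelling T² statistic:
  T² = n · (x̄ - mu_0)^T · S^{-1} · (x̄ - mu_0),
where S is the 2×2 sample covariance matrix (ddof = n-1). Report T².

Step 1 — sample mean vector:
  mean(A) = (4 + 7 + 8 + 9 + 1 + 3) / 6 = 32/6 = 5.3333
  mean(B) = (2 + 3 + 7 + 5 + 5 + 6) / 6 = 28/6 = 4.6667
  x̄ = (5.3333, 4.6667),  deviation x̄ - mu_0 = (5.3333, 4.6667) - (4, 4) = (1.3333, 0.6667).

Step 2 — sample covariance matrix, S[i,j] = (1/(n-1)) · Σ_k (x_{k,i} - mean_i) · (x_{k,j} - mean_j), divisor n-1 = 5:
  S[A,A] = ((-1.3333)·(-1.3333) + (1.6667)·(1.6667) + (2.6667)·(2.6667) + (3.6667)·(3.6667) + (-4.3333)·(-4.3333) + (-2.3333)·(-2.3333)) / 5 = 49.3333/5 = 9.8667
  S[A,B] = ((-1.3333)·(-2.6667) + (1.6667)·(-1.6667) + (2.6667)·(2.3333) + (3.6667)·(0.3333) + (-4.3333)·(0.3333) + (-2.3333)·(1.3333)) / 5 = 3.6667/5 = 0.7333
  S[B,B] = ((-2.6667)·(-2.6667) + (-1.6667)·(-1.6667) + (2.3333)·(2.3333) + (0.3333)·(0.3333) + (0.3333)·(0.3333) + (1.3333)·(1.3333)) / 5 = 17.3333/5 = 3.4667
  S = [[9.8667, 0.7333],
 [0.7333, 3.4667]].

Step 3 — invert S. det(S) = 9.8667·3.4667 - (0.7333)² = 33.6667.
  S^{-1} = (1/det) · [[d, -b], [-b, a]] = [[0.103, -0.0218],
 [-0.0218, 0.2931]].

Step 4 — quadratic form (x̄ - mu_0)^T · S^{-1} · (x̄ - mu_0):
  S^{-1} · (x̄ - mu_0) = (0.1228, 0.1663),
  (x̄ - mu_0)^T · [...] = (1.3333)·(0.1228) + (0.6667)·(0.1663) = 0.2746.

Step 5 — scale by n: T² = 6 · 0.2746 = 1.6475.

T² ≈ 1.6475


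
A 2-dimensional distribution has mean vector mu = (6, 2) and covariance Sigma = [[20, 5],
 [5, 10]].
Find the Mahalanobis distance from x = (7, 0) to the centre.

Step 1 — centre the observation: (x - mu) = (1, -2).

Step 2 — invert Sigma. det(Sigma) = 20·10 - (5)² = 175.
  Sigma^{-1} = (1/det) · [[d, -b], [-b, a]] = [[0.0571, -0.0286],
 [-0.0286, 0.1143]].

Step 3 — form the quadratic (x - mu)^T · Sigma^{-1} · (x - mu):
  Sigma^{-1} · (x - mu) = (0.1143, -0.2571).
  (x - mu)^T · [Sigma^{-1} · (x - mu)] = (1)·(0.1143) + (-2)·(-0.2571) = 0.6286.

Step 4 — take square root: d = √(0.6286) ≈ 0.7928.

d(x, mu) = √(0.6286) ≈ 0.7928


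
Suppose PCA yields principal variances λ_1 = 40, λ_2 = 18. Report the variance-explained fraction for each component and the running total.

Step 1 — total variance = trace(Sigma) = Σ λ_i = 40 + 18 = 58.

Step 2 — fraction explained by component i = λ_i / Σ λ:
  PC1: 40/58 = 0.6897
  PC2: 18/58 = 0.3103

Step 3 — cumulative fraction after k components = (λ_1 + ... + λ_k) / Σ λ:
  k = 1: 40/58 = 0.6897
  k = 2: (40 + 18)/58 = 58/58 = 1

Summary (fraction, with percent):

explained: PC1 0.6897 (68.97%), PC2 0.3103 (31.03%);  cumulative: 0.6897, 1


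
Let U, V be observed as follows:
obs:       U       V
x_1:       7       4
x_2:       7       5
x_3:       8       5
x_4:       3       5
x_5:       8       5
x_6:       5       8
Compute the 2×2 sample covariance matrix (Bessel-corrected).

Step 1 — column means:
  mean(U) = (7 + 7 + 8 + 3 + 8 + 5) / 6 = 38/6 = 6.3333
  mean(V) = (4 + 5 + 5 + 5 + 5 + 8) / 6 = 32/6 = 5.3333

Step 2 — sample covariance S[i,j] = (1/(n-1)) · Σ_k (x_{k,i} - mean_i) · (x_{k,j} - mean_j), with n-1 = 5.
  S[U,U] = ((0.6667)·(0.6667) + (0.6667)·(0.6667) + (1.6667)·(1.6667) + (-3.3333)·(-3.3333) + (1.6667)·(1.6667) + (-1.3333)·(-1.3333)) / 5 = 19.3333/5 = 3.8667
  S[U,V] = ((0.6667)·(-1.3333) + (0.6667)·(-0.3333) + (1.6667)·(-0.3333) + (-3.3333)·(-0.3333) + (1.6667)·(-0.3333) + (-1.3333)·(2.6667)) / 5 = -4.6667/5 = -0.9333
  S[V,V] = ((-1.3333)·(-1.3333) + (-0.3333)·(-0.3333) + (-0.3333)·(-0.3333) + (-0.3333)·(-0.3333) + (-0.3333)·(-0.3333) + (2.6667)·(2.6667)) / 5 = 9.3333/5 = 1.8667

S is symmetric (S[j,i] = S[i,j]). Assembling:

S = [[3.8667, -0.9333],
 [-0.9333, 1.8667]]


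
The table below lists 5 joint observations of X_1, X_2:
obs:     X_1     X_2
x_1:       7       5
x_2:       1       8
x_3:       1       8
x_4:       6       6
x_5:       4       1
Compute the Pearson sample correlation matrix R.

Step 1 — column means:
  mean(X_1) = (7 + 1 + 1 + 6 + 4) / 5 = 19/5 = 3.8
  mean(X_2) = (5 + 8 + 8 + 6 + 1) / 5 = 28/5 = 5.6

Step 2 — sample variances and covariances s[i,j] = (1/(n-1)) · Σ_k (x_{k,i} - mean_i) · (x_{k,j} - mean_j), with n-1 = 4:
  s[X_1,X_1] = ((3.2)·(3.2) + (-2.8)·(-2.8) + (-2.8)·(-2.8) + (2.2)·(2.2) + (0.2)·(0.2)) / 4 = 30.8/4 = 7.7
  s[X_1,X_2] = ((3.2)·(-0.6) + (-2.8)·(2.4) + (-2.8)·(2.4) + (2.2)·(0.4) + (0.2)·(-4.6)) / 4 = -15.4/4 = -3.85
  s[X_2,X_2] = ((-0.6)·(-0.6) + (2.4)·(2.4) + (2.4)·(2.4) + (0.4)·(0.4) + (-4.6)·(-4.6)) / 4 = 33.2/4 = 8.3
  Sample standard deviations s_i = √(s[i,i]):
  s(X_1) = √(7.7) = 2.7749
  s(X_2) = √(8.3) = 2.881

Step 3 — r_{ij} = s_{ij} / (s_i · s_j):
  r[X_1,X_1] = 1 (diagonal).
  r[X_1,X_2] = -3.85 / (2.7749 · 2.881) = -3.85 / 7.9944 = -0.4816
  r[X_2,X_2] = 1 (diagonal).

R is symmetric with unit diagonal. Assembling:

R = [[1, -0.4816],
 [-0.4816, 1]]
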